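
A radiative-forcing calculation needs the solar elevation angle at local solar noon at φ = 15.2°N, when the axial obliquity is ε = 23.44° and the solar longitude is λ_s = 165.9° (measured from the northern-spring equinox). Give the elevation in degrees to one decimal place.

Solar declination: sin δ = sin ε · sin λ_s = sin 23.44° × sin 165.9° = 0.09691, so δ = +5.561°.
At local noon the hour angle is zero, so the zenith angle equals |φ − δ| = |+15.2° − (+5.561°)| = 9.639°.
Elevation = 90° − 9.639° = 80.4°.

80.4°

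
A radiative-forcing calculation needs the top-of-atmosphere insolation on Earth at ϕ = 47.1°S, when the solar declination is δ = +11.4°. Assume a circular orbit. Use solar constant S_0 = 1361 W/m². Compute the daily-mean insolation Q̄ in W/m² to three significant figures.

cos h₀ = −tan(-47.1°) tan(+11.400°) = 0.2170, h₀ = 1.3521 rad.
Bracket: h₀ sin ϕ sin δ + cos ϕ cos δ sin h₀ = 1.3521×-0.73254×0.19766 + 0.68072×0.98027×0.97617 = -0.195776 + 0.651388 = 0.455612.
Q̄ = (S_0/π) × [bracket] = (1361/π) × 0.455612 = 197.4 W/m².

Q̄ ≈ 197 W/m²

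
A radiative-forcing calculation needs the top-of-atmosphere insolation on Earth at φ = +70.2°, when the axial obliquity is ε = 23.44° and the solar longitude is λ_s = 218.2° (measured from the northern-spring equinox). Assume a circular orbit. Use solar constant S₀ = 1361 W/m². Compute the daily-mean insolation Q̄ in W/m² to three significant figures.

Solar declination: sin δ = sin ε · sin λ_s = sin 23.44° × sin 218.2° = -0.24600, so δ = -14.241°.
cos H₀ = −tan(+70.2°) tan(-14.241°) = 0.7049, H₀ = 0.7885 rad.
Bracket: H₀ sin φ sin δ + cos φ cos δ sin H₀ = 0.7885×0.94088×-0.24600 + 0.33874×0.96927×0.70927 = -0.182503 + 0.232875 = 0.050372.
Q̄ = (S₀/π) × [bracket] = (1361/π) × 0.050372 = 21.82 W/m².

Q̄ ≈ 21.8 W/m²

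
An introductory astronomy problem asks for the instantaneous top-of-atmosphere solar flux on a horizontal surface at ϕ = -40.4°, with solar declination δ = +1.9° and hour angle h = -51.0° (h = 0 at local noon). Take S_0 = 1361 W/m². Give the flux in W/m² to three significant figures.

cos θ_z = sin ϕ sin δ + cos ϕ cos δ cos h = -0.021489 + 0.478988 = 0.457499.
Flux = S_0 · cos θ_z = 1361 × 0.457499 = 622.7 W/m².

623 W/m²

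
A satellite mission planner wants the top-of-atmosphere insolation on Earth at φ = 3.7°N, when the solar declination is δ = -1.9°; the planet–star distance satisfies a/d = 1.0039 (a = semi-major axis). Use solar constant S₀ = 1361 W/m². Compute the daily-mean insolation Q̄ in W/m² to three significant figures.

cos H₀ = −tan(+3.7°) tan(-1.900°) = 0.0021, H₀ = 1.5687 rad.
Bracket: H₀ sin φ sin δ + cos φ cos δ sin H₀ = 1.5687×0.06453×-0.03316 + 0.99792×0.99945×1.00000 = -0.003357 + 0.997371 = 0.994014.
Inverse-square distance factor (a/d)² = 1.0039² = 1.007815.
Q̄ = (S₀/π) × 1.007815 × [bracket] = (1361/π) × 1.007815 × 0.994014 = 434.0 W/m².

Q̄ ≈ 434 W/m²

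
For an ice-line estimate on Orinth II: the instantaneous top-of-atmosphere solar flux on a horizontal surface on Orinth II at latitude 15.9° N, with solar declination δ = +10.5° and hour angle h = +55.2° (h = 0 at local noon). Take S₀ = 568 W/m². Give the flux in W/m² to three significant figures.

335 W/m²

cos θ_z = sin φ sin δ + cos φ cos δ cos h = 0.049925 + 0.539688 = 0.589613.
Flux = S₀ · cos θ_z = 568 × 0.589613 = 334.9 W/m².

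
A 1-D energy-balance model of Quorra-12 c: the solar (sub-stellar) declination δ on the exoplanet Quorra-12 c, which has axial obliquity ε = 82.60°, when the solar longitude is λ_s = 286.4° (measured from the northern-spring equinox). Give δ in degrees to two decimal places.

δ = -72.05°

sin δ = sin ε · sin λ_s = sin 82.60° × sin 286.4° = -0.951324.
δ = arcsin(-0.951324) = -72.05°.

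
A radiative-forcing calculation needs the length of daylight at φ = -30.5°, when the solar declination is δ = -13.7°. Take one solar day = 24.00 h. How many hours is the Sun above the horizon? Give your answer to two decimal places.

cos H₀ = −tan φ · tan δ = −tan(-30.5°) × tan(-13.700°) = -0.1436, so H₀ = 1.7149 rad = 98.26°.
Daylight = 2H₀/(2π) × 24.00 h = (1.7149/π) × 24.00 = 13.10 h.

13.10 h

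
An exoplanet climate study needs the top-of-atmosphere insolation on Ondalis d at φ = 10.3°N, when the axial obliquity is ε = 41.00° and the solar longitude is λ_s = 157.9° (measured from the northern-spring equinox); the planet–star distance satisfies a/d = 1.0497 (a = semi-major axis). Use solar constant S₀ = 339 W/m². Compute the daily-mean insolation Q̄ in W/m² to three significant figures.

Solar declination: sin δ = sin ε · sin λ_s = sin 41.00° × sin 157.9° = 0.24683, so δ = +14.290°.
cos H₀ = −tan(+10.3°) tan(+14.290°) = -0.0463, H₀ = 1.6171 rad.
Bracket: H₀ sin φ sin δ + cos φ cos δ sin H₀ = 1.6171×0.17880×0.24683 + 0.98389×0.96906×0.99893 = 0.071368 + 0.952428 = 1.023796.
Inverse-square distance factor (a/d)² = 1.0497² = 1.101870.
Q̄ = (S₀/π) × 1.101870 × [bracket] = (339/π) × 1.101870 × 1.023796 = 121.7 W/m².

Q̄ ≈ 122 W/m²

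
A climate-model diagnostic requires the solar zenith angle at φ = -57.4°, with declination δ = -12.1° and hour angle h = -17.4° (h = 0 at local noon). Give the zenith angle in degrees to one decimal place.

cos θ_z = sin φ sin δ + cos φ cos δ cos h = 0.176594 + 0.502695 = 0.679289.
θ_z = arccos(0.679289) = 47.2°.

θ_z = 47.2°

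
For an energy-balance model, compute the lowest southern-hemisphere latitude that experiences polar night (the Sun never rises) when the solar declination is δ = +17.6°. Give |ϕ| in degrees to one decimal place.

Polar night requires cos h₀ = −tan ϕ tan δ ≥ 1, i.e. tan ϕ tan δ ≤ −1.
The boundary is |tan ϕ| · |tan δ| = 1, so |ϕ| = 90° − |δ| = 90° − 17.6° = 72.4° in the southern hemisphere.

|ϕ| = 72.4°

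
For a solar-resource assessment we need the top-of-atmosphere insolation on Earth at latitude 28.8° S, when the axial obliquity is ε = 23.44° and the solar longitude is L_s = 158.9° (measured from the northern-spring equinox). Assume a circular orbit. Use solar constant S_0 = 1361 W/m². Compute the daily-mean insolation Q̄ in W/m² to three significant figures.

Solar declination: sin δ = sin ε · sin L_s = sin 23.44° × sin 158.9° = 0.14320, so δ = +8.233°.
cos h₀ = −tan(-28.8°) tan(+8.233°) = 0.0795, h₀ = 1.4912 rad.
Bracket: h₀ sin ϕ sin δ + cos ϕ cos δ sin h₀ = 1.4912×-0.48175×0.14320 + 0.87631×0.98969×0.99683 = -0.102873 + 0.864526 = 0.761653.
Q̄ = (S_0/π) × [bracket] = (1361/π) × 0.761653 = 330.0 W/m².

Q̄ ≈ 330 W/m²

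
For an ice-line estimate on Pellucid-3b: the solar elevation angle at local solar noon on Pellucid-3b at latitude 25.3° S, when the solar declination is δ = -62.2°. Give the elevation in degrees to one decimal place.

53.1°

At local noon the hour angle is zero, so the zenith angle equals |φ − δ| = |-25.3° − (-62.200°)| = 36.900°.
Elevation = 90° − 36.900° = 53.1°.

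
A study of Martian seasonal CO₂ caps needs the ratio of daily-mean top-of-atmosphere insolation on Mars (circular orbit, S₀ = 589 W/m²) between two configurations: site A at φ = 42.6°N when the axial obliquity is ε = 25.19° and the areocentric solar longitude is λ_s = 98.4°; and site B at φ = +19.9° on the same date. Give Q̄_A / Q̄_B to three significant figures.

— Configuration A (φ=+42.6°):
sin δ = sin 25.19° × sin 98.4° = 0.42106, so δ = +24.901°.
cos H₀ = −tan(+42.6°) tan(+24.901°) = -0.4269, H₀ = 2.0118 rad.
Bracket: H₀ sin φ sin δ + cos φ cos δ sin H₀ = 2.0118×0.67688×0.42106 + 0.73610×0.90703×0.90432 = 0.573377 + 0.603783 = 1.177160.
Q̄ = (S₀/π) × [bracket] = (589/π) × 1.177160 = 220.70 W/m².
— Configuration B (φ=+19.9°):
cos H₀ = −tan(+19.9°) tan(+24.901°) = -0.1680, H₀ = 1.7396 rad.
Bracket: H₀ sin φ sin δ + cos φ cos δ sin H₀ = 1.7396×0.34038×0.42106 + 0.94029×0.90703×0.98578 = 0.249320 + 0.840743 = 1.090063.
Q̄ = (S₀/π) × [bracket] = (589/π) × 1.090063 = 204.37 W/m².
Ratio Q̄_A / Q̄_B = 220.70 / 204.37 = 1.080.

Q̄_A / Q̄_B ≈ 1.08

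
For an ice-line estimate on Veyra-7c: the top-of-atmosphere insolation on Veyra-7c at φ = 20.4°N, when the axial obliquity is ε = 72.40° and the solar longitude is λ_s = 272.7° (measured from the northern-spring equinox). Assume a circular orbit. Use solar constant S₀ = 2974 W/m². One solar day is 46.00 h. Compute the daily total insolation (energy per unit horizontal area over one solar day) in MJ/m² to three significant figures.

0.00 MJ/m²

Solar declination: sin δ = sin ε · sin λ_s = sin 72.40° × sin 272.7° = -0.95213, so δ = -72.201°.
cos H₀ = −tan(+20.4°) tan(-72.201°) = 1.1584 ≥ 1 ⇒ polar night, H₀ = 0 and Q̄ = 0.
Daily total = Q̄ × 46.00 h × 3600 s/h = 0.00 MJ/m².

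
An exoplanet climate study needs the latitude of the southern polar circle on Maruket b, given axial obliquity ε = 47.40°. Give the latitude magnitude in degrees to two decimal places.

The polar circle is the lowest latitude that experiences at least one full rotation of continuous darkness at the northern-summer solstice; it lies at |φ| = 90° − ε = 90° − 47.40° = 42.60°.

42.60°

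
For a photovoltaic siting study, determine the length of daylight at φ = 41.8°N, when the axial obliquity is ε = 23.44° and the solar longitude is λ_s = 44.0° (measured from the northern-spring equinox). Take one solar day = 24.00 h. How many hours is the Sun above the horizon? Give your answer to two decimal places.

13.99 h

Solar declination: sin δ = sin ε · sin λ_s = sin 23.44° × sin 44.0° = 0.27633, so δ = +16.041°.
cos H₀ = −tan φ · tan δ = −tan(+41.8°) × tan(+16.041°) = -0.2571, so H₀ = 1.8308 rad = 104.90°.
Daylight = 2H₀/(2π) × 24.00 h = (1.8308/π) × 24.00 = 13.99 h.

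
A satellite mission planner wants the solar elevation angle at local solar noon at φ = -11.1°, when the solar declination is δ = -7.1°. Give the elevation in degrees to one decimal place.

86.0°

At local noon the hour angle is zero, so the zenith angle equals |φ − δ| = |-11.1° − (-7.100°)| = 4.000°.
Elevation = 90° − 4.000° = 86.0°.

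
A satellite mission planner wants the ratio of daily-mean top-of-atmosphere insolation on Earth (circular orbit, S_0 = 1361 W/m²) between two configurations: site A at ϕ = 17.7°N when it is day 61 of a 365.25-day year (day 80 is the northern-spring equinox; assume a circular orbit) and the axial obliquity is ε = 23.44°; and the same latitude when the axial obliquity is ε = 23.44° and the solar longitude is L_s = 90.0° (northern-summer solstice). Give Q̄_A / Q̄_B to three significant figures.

Q̄_A / Q̄_B ≈ 0.825

— Configuration A (ϕ=+17.7°):
Solar longitude: L_s = 360° × (61 − 80)/365.25 = -18.727°, i.e. -18.727° + 360° = 341.273°.
sin δ = sin 23.44° × sin 341.273° = -0.12771, so δ = -7.337°.
cos h₀ = −tan(+17.7°) tan(-7.337°) = 0.0411, h₀ = 1.5297 rad.
Bracket: h₀ sin ϕ sin δ + cos ϕ cos δ sin h₀ = 1.5297×0.30403×-0.12771 + 0.95266×0.99181×0.99916 = -0.059395 + 0.944064 = 0.884669.
Q̄ = (S_0/π) × [bracket] = (1361/π) × 0.884669 = 383.26 W/m².
— Configuration B (ϕ=+17.7°):
Solar declination: sin δ = sin ε · sin L_s = sin 23.44° × sin 90.0° = 0.39779, so δ = +23.440°.
cos h₀ = −tan(+17.7°) tan(+23.440°) = -0.1384, h₀ = 1.7096 rad.
Bracket: h₀ sin ϕ sin δ + cos ϕ cos δ sin h₀ = 1.7096×0.30403×0.39779 + 0.95266×0.91748×0.99038 = 0.206759 + 0.865638 = 1.072397.
Q̄ = (S_0/π) × [bracket] = (1361/π) × 1.072397 = 464.58 W/m².
Ratio Q̄_A / Q̄_B = 383.26 / 464.58 = 0.8250.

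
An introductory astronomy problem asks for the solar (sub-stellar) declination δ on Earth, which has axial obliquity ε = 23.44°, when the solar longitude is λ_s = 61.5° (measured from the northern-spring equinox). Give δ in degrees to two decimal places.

sin δ = sin ε · sin λ_s = sin 23.44° × sin 61.5° = 0.349583.
δ = arcsin(0.349583) = +20.46°.

δ = +20.46°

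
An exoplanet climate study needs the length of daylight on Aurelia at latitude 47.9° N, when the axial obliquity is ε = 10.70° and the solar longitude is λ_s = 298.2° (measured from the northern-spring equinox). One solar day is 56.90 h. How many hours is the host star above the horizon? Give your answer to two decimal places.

25.11 h

Solar declination: sin δ = sin ε · sin λ_s = sin 10.70° × sin 298.2° = -0.16363, so δ = -9.418°.
cos H₀ = −tan φ · tan δ = −tan(+47.9°) × tan(-9.418°) = 0.1836, so H₀ = 1.3862 rad = 79.42°.
Daylight = 2H₀/(2π) × 56.90 h = (1.3862/π) × 56.90 = 25.11 h.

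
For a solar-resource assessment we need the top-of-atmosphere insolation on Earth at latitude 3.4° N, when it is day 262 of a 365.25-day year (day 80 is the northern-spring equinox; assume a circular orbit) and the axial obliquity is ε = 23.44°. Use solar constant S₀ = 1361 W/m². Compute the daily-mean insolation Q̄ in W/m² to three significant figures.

Q̄ ≈ 433 W/m²

Solar longitude: λ_s = 360° × (262 − 80)/365.25 = 179.384°.
sin δ = sin 23.44° × sin 179.384° = 0.00428, so δ = +0.245°.
cos H₀ = −tan(+3.4°) tan(+0.245°) = -0.0003, H₀ = 1.5711 rad.
Bracket: H₀ sin φ sin δ + cos φ cos δ sin H₀ = 1.5711×0.05931×0.00428 + 0.99824×0.99999×1.00000 = 0.000399 + 0.998230 = 0.998629.
Q̄ = (S₀/π) × [bracket] = (1361/π) × 0.998629 = 432.6 W/m².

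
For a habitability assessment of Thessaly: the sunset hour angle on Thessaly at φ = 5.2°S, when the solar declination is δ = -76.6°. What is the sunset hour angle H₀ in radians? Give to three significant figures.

H₀ = 1.96 rad

cos H₀ = −tan φ · tan δ = −tan(-5.2°) × tan(-76.600°) = -0.3820, so H₀ = 1.9628 rad = 112.46°.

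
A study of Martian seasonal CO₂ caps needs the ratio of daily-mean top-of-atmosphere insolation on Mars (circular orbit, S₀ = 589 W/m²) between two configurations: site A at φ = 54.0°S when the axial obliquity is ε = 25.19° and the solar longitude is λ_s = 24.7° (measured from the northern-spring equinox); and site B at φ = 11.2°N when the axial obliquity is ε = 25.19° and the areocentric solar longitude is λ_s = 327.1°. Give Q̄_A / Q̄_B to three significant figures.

— Configuration A (φ=-54.0°):
Solar declination: sin δ = sin ε · sin λ_s = sin 25.19° × sin 24.7° = 0.17785, so δ = +10.245°.
cos H₀ = −tan(-54.0°) tan(+10.245°) = 0.2488, H₀ = 1.3194 rad.
Bracket: H₀ sin φ sin δ + cos φ cos δ sin H₀ = 1.3194×-0.80902×0.17785 + 0.58779×0.98406×0.96857 = -0.189841 + 0.560241 = 0.370400.
Q̄ = (S₀/π) × [bracket] = (589/π) × 0.370400 = 69.444 W/m².
— Configuration B (φ=+11.2°):
sin δ = sin 25.19° × sin 327.1° = -0.23119, so δ = -13.367°.
cos H₀ = −tan(+11.2°) tan(-13.367°) = 0.0471, H₀ = 1.5237 rad.
Bracket: H₀ sin φ sin δ + cos φ cos δ sin H₀ = 1.5237×0.19423×-0.23119 + 0.98096×0.97291×0.99889 = -0.068420 + 0.953326 = 0.884906.
Q̄ = (S₀/π) × [bracket] = (589/π) × 0.884906 = 165.91 W/m².
Ratio Q̄_A / Q̄_B = 69.444 / 165.91 = 0.4186.

Q̄_A / Q̄_B ≈ 0.419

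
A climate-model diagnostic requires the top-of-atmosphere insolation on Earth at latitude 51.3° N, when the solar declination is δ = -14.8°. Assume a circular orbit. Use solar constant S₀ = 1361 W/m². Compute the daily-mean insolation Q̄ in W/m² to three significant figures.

Q̄ ≈ 141 W/m²

cos H₀ = −tan(+51.3°) tan(-14.800°) = 0.3298, H₀ = 1.2347 rad.
Bracket: H₀ sin φ sin δ + cos φ cos δ sin H₀ = 1.2347×0.78043×-0.25545 + 0.62524×0.96682×0.94405 = -0.246151 + 0.570673 = 0.324522.
Q̄ = (S₀/π) × [bracket] = (1361/π) × 0.324522 = 140.6 W/m².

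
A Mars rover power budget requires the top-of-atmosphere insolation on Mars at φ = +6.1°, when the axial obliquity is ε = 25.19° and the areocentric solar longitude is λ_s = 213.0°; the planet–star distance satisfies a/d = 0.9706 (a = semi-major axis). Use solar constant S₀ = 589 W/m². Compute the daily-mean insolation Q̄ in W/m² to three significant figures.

sin δ = sin 25.19° × sin 213.0° = -0.23181, so δ = -13.404°.
cos H₀ = −tan(+6.1°) tan(-13.404°) = 0.0255, H₀ = 1.5453 rad.
Bracket: H₀ sin φ sin δ + cos φ cos δ sin H₀ = 1.5453×0.10626×-0.23181 + 0.99434×0.97276×0.99968 = -0.038064 + 0.966945 = 0.928881.
Inverse-square distance factor (a/d)² = 0.9706² = 0.942064.
Q̄ = (S₀/π) × 0.942064 × [bracket] = (589/π) × 0.942064 × 0.928881 = 164.1 W/m².

Q̄ ≈ 164 W/m²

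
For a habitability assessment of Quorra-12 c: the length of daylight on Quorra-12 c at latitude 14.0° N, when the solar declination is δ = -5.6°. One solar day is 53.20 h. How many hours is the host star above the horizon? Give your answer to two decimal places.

26.19 h

cos H₀ = −tan φ · tan δ = −tan(+14.0°) × tan(-5.600°) = 0.0244, so H₀ = 1.5463 rad = 88.60°.
Daylight = 2H₀/(2π) × 53.20 h = (1.5463/π) × 53.20 = 26.19 h.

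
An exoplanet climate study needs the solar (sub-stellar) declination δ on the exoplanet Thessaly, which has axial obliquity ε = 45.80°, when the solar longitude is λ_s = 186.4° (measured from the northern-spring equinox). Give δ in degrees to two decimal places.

sin δ = sin ε · sin λ_s = sin 45.80° × sin 186.4° = -0.079913.
δ = arcsin(-0.079913) = -4.58°.

δ = -4.58°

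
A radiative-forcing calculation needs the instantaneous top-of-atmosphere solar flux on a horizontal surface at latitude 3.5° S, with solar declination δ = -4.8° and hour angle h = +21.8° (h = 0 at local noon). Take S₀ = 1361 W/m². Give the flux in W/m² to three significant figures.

1.26e+03 W/m²

cos θ_z = sin φ sin δ + cos φ cos δ cos h = 0.005108 + 0.923504 = 0.928612.
Flux = S₀ · cos θ_z = 1361 × 0.928612 = 1264 W/m².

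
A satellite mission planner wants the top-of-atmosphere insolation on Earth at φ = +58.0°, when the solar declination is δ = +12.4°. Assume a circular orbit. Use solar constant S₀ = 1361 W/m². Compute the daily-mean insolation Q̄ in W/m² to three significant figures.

cos H₀ = −tan(+58.0°) tan(+12.400°) = -0.3519, H₀ = 1.9303 rad.
Bracket: H₀ sin φ sin δ + cos φ cos δ sin H₀ = 1.9303×0.84805×0.21474 + 0.52992×0.97667×0.93605 = 0.351527 + 0.484459 = 0.835986.
Q̄ = (S₀/π) × [bracket] = (1361/π) × 0.835986 = 362.2 W/m².

Q̄ ≈ 362 W/m²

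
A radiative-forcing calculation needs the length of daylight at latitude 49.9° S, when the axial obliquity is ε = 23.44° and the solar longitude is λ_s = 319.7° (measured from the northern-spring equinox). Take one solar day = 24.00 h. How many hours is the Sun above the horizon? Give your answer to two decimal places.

Solar declination: sin δ = sin ε · sin λ_s = sin 23.44° × sin 319.7° = -0.25729, so δ = -14.909°.
cos H₀ = −tan φ · tan δ = −tan(-49.9°) × tan(-14.909°) = -0.3162, so H₀ = 1.8925 rad = 108.43°.
Daylight = 2H₀/(2π) × 24.00 h = (1.8925/π) × 24.00 = 14.46 h.

14.46 h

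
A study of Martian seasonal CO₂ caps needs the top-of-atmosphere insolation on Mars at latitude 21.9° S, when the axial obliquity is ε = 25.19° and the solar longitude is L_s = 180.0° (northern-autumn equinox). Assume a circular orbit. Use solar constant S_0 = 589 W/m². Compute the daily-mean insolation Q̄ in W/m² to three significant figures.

Q̄ ≈ 174 W/m²

Solar declination: sin δ = sin ε · sin L_s = sin 25.19° × sin 180.0° = 0.00000, so δ = +0.000°.
cos h₀ = −tan(-21.9°) tan(+0.000°) = 0.0000, h₀ = 1.5708 rad.
Bracket: h₀ sin ϕ sin δ + cos ϕ cos δ sin h₀ = 1.5708×-0.37299×0.00000 + 0.92784×1.00000×1.00000 = -0.000000 + 0.927840 = 0.927840.
Q̄ = (S_0/π) × [bracket] = (589/π) × 0.927840 = 174.0 W/m².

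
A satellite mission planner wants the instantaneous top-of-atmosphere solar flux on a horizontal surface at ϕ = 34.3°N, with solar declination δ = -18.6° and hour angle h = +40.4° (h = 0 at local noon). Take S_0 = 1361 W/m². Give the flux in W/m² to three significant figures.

567 W/m²

cos θ_z = sin ϕ sin δ + cos ϕ cos δ cos h = -0.179742 + 0.596246 = 0.416504.
Flux = S_0 · cos θ_z = 1361 × 0.416504 = 566.9 W/m².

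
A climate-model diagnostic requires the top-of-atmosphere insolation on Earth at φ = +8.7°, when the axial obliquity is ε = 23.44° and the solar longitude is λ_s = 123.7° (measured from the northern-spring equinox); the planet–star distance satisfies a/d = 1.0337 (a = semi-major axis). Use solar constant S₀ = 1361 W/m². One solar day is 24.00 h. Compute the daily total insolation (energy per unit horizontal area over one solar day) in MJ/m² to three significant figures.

40.5 MJ/m²

Solar declination: sin δ = sin ε · sin λ_s = sin 23.44° × sin 123.7° = 0.33094, so δ = +19.326°.
cos H₀ = −tan(+8.7°) tan(+19.326°) = -0.0537, H₀ = 1.6245 rad.
Bracket: H₀ sin φ sin δ + cos φ cos δ sin H₀ = 1.6245×0.15126×0.33094 + 0.98849×0.94365×0.99856 = 0.081319 + 0.931445 = 1.012764.
Inverse-square distance factor (a/d)² = 1.0337² = 1.068536.
Q̄ = (S₀/π) × 1.068536 × [bracket] = (1361/π) × 1.068536 × 1.012764 = 468.82 W/m².
Daily total = Q̄ × 24.00 h × 3600 s/h = 468.82 × 24.00 × 3600 / 10⁶ = 40.51 MJ/m².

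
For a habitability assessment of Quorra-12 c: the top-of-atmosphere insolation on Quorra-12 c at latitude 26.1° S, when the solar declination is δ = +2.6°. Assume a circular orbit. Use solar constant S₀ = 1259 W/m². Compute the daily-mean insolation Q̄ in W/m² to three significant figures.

Q̄ ≈ 347 W/m²

cos H₀ = −tan(-26.1°) tan(+2.600°) = 0.0222, H₀ = 1.5485 rad.
Bracket: H₀ sin φ sin δ + cos φ cos δ sin H₀ = 1.5485×-0.43994×0.04536 + 0.89803×0.99897×0.99975 = -0.030901 + 0.896881 = 0.865980.
Q̄ = (S₀/π) × [bracket] = (1259/π) × 0.865980 = 347.0 W/m².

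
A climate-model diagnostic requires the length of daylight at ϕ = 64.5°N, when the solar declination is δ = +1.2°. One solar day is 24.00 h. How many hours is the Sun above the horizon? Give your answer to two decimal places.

12.34 h

cos h₀ = −tan ϕ · tan δ = −tan(+64.5°) × tan(+1.200°) = -0.0439, so h₀ = 1.6147 rad = 92.52°.
Daylight = 2h₀/(2π) × 24.00 h = (1.6147/π) × 24.00 = 12.34 h.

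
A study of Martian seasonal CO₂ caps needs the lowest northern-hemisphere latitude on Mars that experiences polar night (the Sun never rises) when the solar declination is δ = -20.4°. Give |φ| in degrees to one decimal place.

Polar night requires cos H₀ = −tan φ tan δ ≥ 1, i.e. tan φ tan δ ≤ −1.
The boundary is |tan φ| · |tan δ| = 1, so |φ| = 90° − |δ| = 90° − 20.4° = 69.6° in the northern hemisphere.

|φ| = 69.6°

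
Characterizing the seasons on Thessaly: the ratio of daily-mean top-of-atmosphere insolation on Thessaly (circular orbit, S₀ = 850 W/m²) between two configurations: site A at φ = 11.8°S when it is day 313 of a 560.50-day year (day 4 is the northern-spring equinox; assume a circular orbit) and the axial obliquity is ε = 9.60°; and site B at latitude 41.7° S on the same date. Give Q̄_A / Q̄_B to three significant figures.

— Configuration A (φ=-11.8°):
Solar longitude: λ_s = 360° × (313 − 4)/560.50 = 198.466°.
sin δ = sin 9.60° × sin 198.466° = -0.05282, so δ = -3.028°.
cos H₀ = −tan(-11.8°) tan(-3.028°) = -0.0111, H₀ = 1.5818 rad.
Bracket: H₀ sin φ sin δ + cos φ cos δ sin H₀ = 1.5818×-0.20450×-0.05282 + 0.97887×0.99860×0.99994 = 0.017086 + 0.977441 = 0.994527.
Q̄ = (S₀/π) × [bracket] = (850/π) × 0.994527 = 269.08 W/m².
— Configuration B (φ=-41.7°):
cos H₀ = −tan(-41.7°) tan(-3.028°) = -0.0471, H₀ = 1.6179 rad.
Bracket: H₀ sin φ sin δ + cos φ cos δ sin H₀ = 1.6179×-0.66523×-0.05282 + 0.74664×0.99860×0.99889 = 0.056849 + 0.744767 = 0.801616.
Q̄ = (S₀/π) × [bracket] = (850/π) × 0.801616 = 216.89 W/m².
Ratio Q̄_A / Q̄_B = 269.08 / 216.89 = 1.241.

Q̄_A / Q̄_B ≈ 1.24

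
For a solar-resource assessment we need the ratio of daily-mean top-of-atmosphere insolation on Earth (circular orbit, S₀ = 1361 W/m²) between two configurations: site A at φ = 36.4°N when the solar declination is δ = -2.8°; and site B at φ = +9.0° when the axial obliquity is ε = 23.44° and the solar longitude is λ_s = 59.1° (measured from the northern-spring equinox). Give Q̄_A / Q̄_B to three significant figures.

— Configuration A (φ=+36.4°):
cos H₀ = −tan(+36.4°) tan(-2.800°) = 0.0361, H₀ = 1.5347 rad.
Bracket: H₀ sin φ sin δ + cos φ cos δ sin H₀ = 1.5347×0.59342×-0.04885 + 0.80489×0.99881×0.99935 = -0.044489 + 0.803410 = 0.758921.
Q̄ = (S₀/π) × [bracket] = (1361/π) × 0.758921 = 328.78 W/m².
— Configuration B (φ=+9.0°):
Solar declination: sin δ = sin ε · sin λ_s = sin 23.44° × sin 59.1° = 0.34133, so δ = +19.958°.
cos H₀ = −tan(+9.0°) tan(+19.958°) = -0.0575, H₀ = 1.6283 rad.
Bracket: H₀ sin φ sin δ + cos φ cos δ sin H₀ = 1.6283×0.15643×0.34133 + 0.98769×0.93994×0.99834 = 0.086942 + 0.926828 = 1.013770.
Q̄ = (S₀/π) × [bracket] = (1361/π) × 1.013770 = 439.19 W/m².
Ratio Q̄_A / Q̄_B = 328.78 / 439.19 = 0.7486.

Q̄_A / Q̄_B ≈ 0.749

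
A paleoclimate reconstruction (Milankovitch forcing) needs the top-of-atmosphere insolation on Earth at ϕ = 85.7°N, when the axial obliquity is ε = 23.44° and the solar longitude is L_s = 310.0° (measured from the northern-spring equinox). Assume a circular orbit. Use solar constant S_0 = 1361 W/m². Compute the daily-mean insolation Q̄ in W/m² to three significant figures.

Solar declination: sin δ = sin ε · sin L_s = sin 23.44° × sin 310.0° = -0.30472, so δ = -17.742°.
cos h₀ = −tan(+85.7°) tan(-17.742°) = 4.2551 ≥ 1 ⇒ polar night, h₀ = 0 and Q̄ = 0.

Q̄ ≈ 0.00 W/m²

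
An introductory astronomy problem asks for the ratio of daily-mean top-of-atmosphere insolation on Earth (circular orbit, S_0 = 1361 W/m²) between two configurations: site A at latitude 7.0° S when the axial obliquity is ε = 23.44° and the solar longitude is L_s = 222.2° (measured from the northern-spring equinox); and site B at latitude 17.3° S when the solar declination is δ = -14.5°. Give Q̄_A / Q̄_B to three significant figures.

Q̄_A / Q̄_B ≈ 0.965

— Configuration A (ϕ=-7.0°):
Solar declination: sin δ = sin ε · sin L_s = sin 23.44° × sin 222.2° = -0.26720, so δ = -15.498°.
cos h₀ = −tan(-7.0°) tan(-15.498°) = -0.0340, h₀ = 1.6048 rad.
Bracket: h₀ sin ϕ sin δ + cos ϕ cos δ sin h₀ = 1.6048×-0.12187×-0.26720 + 0.99255×0.96364×0.99942 = 0.052258 + 0.955906 = 1.008164.
Q̄ = (S_0/π) × [bracket] = (1361/π) × 1.008164 = 436.76 W/m².
— Configuration B (ϕ=-17.3°):
cos h₀ = −tan(-17.3°) tan(-14.500°) = -0.0806, h₀ = 1.6514 rad.
Bracket: h₀ sin ϕ sin δ + cos ϕ cos δ sin h₀ = 1.6514×-0.29737×-0.25038 + 0.95476×0.96815×0.99675 = 0.122956 + 0.921347 = 1.044303.
Q̄ = (S_0/π) × [bracket] = (1361/π) × 1.044303 = 452.41 W/m².
Ratio Q̄_A / Q̄_B = 436.76 / 452.41 = 0.9654.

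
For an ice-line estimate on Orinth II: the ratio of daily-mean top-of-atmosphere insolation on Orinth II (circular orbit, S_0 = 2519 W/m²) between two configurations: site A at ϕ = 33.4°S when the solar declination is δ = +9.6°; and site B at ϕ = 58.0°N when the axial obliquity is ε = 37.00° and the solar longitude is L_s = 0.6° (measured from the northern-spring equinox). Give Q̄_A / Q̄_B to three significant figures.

— Configuration A (ϕ=-33.4°):
cos h₀ = −tan(-33.4°) tan(+9.600°) = 0.1115, h₀ = 1.4590 rad.
Bracket: h₀ sin ϕ sin δ + cos ϕ cos δ sin h₀ = 1.4590×-0.55048×0.16677 + 0.83485×0.98600×0.99376 = -0.133941 + 0.818026 = 0.684085.
Q̄ = (S_0/π) × [bracket] = (2519/π) × 0.684085 = 548.51 W/m².
— Configuration B (ϕ=+58.0°):
Solar declination: sin δ = sin ε · sin L_s = sin 37.00° × sin 0.6° = 0.00630, so δ = +0.361°.
cos h₀ = −tan(+58.0°) tan(+0.361°) = -0.0101, h₀ = 1.5809 rad.
Bracket: h₀ sin ϕ sin δ + cos ϕ cos δ sin h₀ = 1.5809×0.84805×0.00630 + 0.52992×0.99998×0.99995 = 0.008446 + 0.529883 = 0.538329.
Q̄ = (S_0/π) × [bracket] = (2519/π) × 0.538329 = 431.64 W/m².
Ratio Q̄_A / Q̄_B = 548.51 / 431.64 = 1.271.

Q̄_A / Q̄_B ≈ 1.27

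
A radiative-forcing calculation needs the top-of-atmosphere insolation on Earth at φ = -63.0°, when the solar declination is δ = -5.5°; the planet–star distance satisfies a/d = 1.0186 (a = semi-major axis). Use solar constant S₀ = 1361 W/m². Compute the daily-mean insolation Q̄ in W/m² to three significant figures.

cos H₀ = −tan(-63.0°) tan(-5.500°) = -0.1890, H₀ = 1.7609 rad.
Bracket: H₀ sin φ sin δ + cos φ cos δ sin H₀ = 1.7609×-0.89101×-0.09585 + 0.45399×0.99540×0.98198 = 0.150387 + 0.443758 = 0.594145.
Inverse-square distance factor (a/d)² = 1.0186² = 1.037546.
Q̄ = (S₀/π) × 1.037546 × [bracket] = (1361/π) × 1.037546 × 0.594145 = 267.1 W/m².

Q̄ ≈ 267 W/m²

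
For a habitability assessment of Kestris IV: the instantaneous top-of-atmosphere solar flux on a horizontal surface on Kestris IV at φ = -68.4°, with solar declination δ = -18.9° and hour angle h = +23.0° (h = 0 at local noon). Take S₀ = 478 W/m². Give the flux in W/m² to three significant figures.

cos θ_z = sin φ sin δ + cos φ cos δ cos h = 0.301171 + 0.320591 = 0.621762.
Flux = S₀ · cos θ_z = 478 × 0.621762 = 297.2 W/m².

297 W/m²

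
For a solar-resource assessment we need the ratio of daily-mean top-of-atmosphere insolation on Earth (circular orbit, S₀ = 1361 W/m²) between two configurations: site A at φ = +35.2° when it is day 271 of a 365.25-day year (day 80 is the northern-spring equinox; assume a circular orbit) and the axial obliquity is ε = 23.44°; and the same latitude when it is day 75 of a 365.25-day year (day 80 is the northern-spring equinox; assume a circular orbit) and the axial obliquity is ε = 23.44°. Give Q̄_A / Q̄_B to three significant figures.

— Configuration A (φ=+35.2°):
Solar longitude: λ_s = 360° × (271 − 80)/365.25 = 188.255°.
sin δ = sin 23.44° × sin 188.255° = -0.05711, so δ = -3.274°.
cos H₀ = −tan(+35.2°) tan(-3.274°) = 0.0404, H₀ = 1.5304 rad.
Bracket: H₀ sin φ sin δ + cos φ cos δ sin H₀ = 1.5304×0.57643×-0.05711 + 0.81714×0.99837×0.99919 = -0.050381 + 0.815147 = 0.764766.
Q̄ = (S₀/π) × [bracket] = (1361/π) × 0.764766 = 331.31 W/m².
— Configuration B (φ=+35.2°):
Solar longitude: λ_s = 360° × (75 − 80)/365.25 = -4.928°, i.e. -4.928° + 360° = 355.072°.
sin δ = sin 23.44° × sin 355.072° = -0.03417, so δ = -1.958°.
cos H₀ = −tan(+35.2°) tan(-1.958°) = 0.0241, H₀ = 1.5467 rad.
Bracket: H₀ sin φ sin δ + cos φ cos δ sin H₀ = 1.5467×0.57643×-0.03417 + 0.81714×0.99942×0.99971 = -0.030465 + 0.816429 = 0.785964.
Q̄ = (S₀/π) × [bracket] = (1361/π) × 0.785964 = 340.50 W/m².
Ratio Q̄_A / Q̄_B = 331.31 / 340.50 = 0.9730.

Q̄_A / Q̄_B ≈ 0.973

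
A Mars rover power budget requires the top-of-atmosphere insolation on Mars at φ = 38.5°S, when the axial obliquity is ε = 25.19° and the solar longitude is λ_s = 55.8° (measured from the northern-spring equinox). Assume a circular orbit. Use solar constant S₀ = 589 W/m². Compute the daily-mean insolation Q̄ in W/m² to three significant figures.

Q̄ ≈ 79.0 W/m²

Solar declination: sin δ = sin ε · sin λ_s = sin 25.19° × sin 55.8° = 0.35202, so δ = +20.611°.
cos H₀ = −tan(-38.5°) tan(+20.611°) = 0.2992, H₀ = 1.2670 rad.
Bracket: H₀ sin φ sin δ + cos φ cos δ sin H₀ = 1.2670×-0.62251×0.35202 + 0.78261×0.93599×0.95420 = -0.277645 + 0.698966 = 0.421321.
Q̄ = (S₀/π) × [bracket] = (589/π) × 0.421321 = 78.99 W/m².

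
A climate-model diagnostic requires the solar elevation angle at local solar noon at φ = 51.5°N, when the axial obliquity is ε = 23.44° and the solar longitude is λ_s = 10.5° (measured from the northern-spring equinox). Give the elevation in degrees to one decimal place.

Solar declination: sin δ = sin ε · sin λ_s = sin 23.44° × sin 10.5° = 0.07249, so δ = +4.157°.
At local noon the hour angle is zero, so the zenith angle equals |φ − δ| = |+51.5° − (+4.157°)| = 47.343°.
Elevation = 90° − 47.343° = 42.7°.

42.7°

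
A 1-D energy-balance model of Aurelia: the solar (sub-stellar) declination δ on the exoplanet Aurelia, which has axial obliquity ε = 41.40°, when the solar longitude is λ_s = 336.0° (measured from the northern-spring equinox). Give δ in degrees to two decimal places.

δ = -15.60°

sin δ = sin ε · sin λ_s = sin 41.40° × sin 336.0° = -0.268980.
δ = arcsin(-0.268980) = -15.60°.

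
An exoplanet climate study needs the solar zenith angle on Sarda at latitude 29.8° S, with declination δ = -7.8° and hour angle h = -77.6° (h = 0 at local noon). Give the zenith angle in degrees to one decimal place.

θ_z = 75.4°

cos θ_z = sin φ sin δ + cos φ cos δ cos h = 0.067447 + 0.184616 = 0.252063.
θ_z = arccos(0.252063) = 75.4°.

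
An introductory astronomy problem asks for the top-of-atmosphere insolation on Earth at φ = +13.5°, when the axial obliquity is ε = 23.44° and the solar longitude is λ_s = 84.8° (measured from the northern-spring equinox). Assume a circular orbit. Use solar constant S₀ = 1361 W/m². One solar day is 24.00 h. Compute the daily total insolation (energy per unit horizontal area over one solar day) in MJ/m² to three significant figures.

Solar declination: sin δ = sin ε · sin λ_s = sin 23.44° × sin 84.8° = 0.39615, so δ = +23.338°.
cos H₀ = −tan(+13.5°) tan(+23.338°) = -0.1036, H₀ = 1.6746 rad.
Bracket: H₀ sin φ sin δ + cos φ cos δ sin H₀ = 1.6746×0.23345×0.39615 + 0.97237×0.91819×0.99462 = 0.154869 + 0.888017 = 1.042886.
Q̄ = (S₀/π) × [bracket] = (1361/π) × 1.042886 = 451.80 W/m².
Daily total = Q̄ × 24.00 h × 3600 s/h = 451.80 × 24.00 × 3600 / 10⁶ = 39.04 MJ/m².

39.0 MJ/m²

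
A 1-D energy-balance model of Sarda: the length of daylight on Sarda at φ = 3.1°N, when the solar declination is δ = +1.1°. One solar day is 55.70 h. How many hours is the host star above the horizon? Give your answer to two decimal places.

27.87 h

cos H₀ = −tan φ · tan δ = −tan(+3.1°) × tan(+1.100°) = -0.0010, so H₀ = 1.5718 rad = 90.06°.
Daylight = 2H₀/(2π) × 55.70 h = (1.5718/π) × 55.70 = 27.87 h.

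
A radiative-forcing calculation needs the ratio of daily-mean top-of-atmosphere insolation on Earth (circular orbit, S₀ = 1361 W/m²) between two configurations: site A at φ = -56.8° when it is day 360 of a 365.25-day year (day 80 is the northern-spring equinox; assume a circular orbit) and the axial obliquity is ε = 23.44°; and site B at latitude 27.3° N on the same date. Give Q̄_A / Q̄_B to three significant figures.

Q̄_A / Q̄_B ≈ 2.06

— Configuration A (φ=-56.8°):
Solar longitude: λ_s = 360° × (360 − 80)/365.25 = 275.975°.
sin δ = sin 23.44° × sin 275.975° = -0.39563, so δ = -23.305°.
cos H₀ = −tan(-56.8°) tan(-23.305°) = -0.6583, H₀ = 2.2893 rad.
Bracket: H₀ sin φ sin δ + cos φ cos δ sin H₀ = 2.2893×-0.83676×-0.39563 + 0.54756×0.91841×0.75276 = 0.757867 + 0.378551 = 1.136418.
Q̄ = (S₀/π) × [bracket] = (1361/π) × 1.136418 = 492.32 W/m².
— Configuration B (φ=+27.3°):
cos H₀ = −tan(+27.3°) tan(-23.305°) = 0.2223, H₀ = 1.3466 rad.
Bracket: H₀ sin φ sin δ + cos φ cos δ sin H₀ = 1.3466×0.45865×-0.39563 + 0.88862×0.91841×0.97497 = -0.244348 + 0.795690 = 0.551342.
Q̄ = (S₀/π) × [bracket] = (1361/π) × 0.551342 = 238.85 W/m².
Ratio Q̄_A / Q̄_B = 492.32 / 238.85 = 2.061.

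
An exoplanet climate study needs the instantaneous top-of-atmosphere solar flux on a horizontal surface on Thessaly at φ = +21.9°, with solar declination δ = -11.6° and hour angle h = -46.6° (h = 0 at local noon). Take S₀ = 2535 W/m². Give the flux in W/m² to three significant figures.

1.39e+03 W/m²

cos θ_z = sin φ sin δ + cos φ cos δ cos h = -0.075000 + 0.624484 = 0.549484.
Flux = S₀ · cos θ_z = 2535 × 0.549484 = 1393 W/m².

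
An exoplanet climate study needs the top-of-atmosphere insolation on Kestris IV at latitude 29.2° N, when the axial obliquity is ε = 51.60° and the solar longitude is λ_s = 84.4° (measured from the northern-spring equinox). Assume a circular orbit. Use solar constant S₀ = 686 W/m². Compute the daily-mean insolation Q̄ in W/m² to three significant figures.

Q̄ ≈ 280 W/m²

Solar declination: sin δ = sin ε · sin λ_s = sin 51.60° × sin 84.4° = 0.77995, so δ = +51.256°.
cos H₀ = −tan(+29.2°) tan(+51.256°) = -0.6965, H₀ = 2.3413 rad.
Bracket: H₀ sin φ sin δ + cos φ cos δ sin H₀ = 2.3413×0.48786×0.77995 + 0.87292×0.62584×0.71755 = 0.890880 + 0.392003 = 1.282883.
Q̄ = (S₀/π) × [bracket] = (686/π) × 1.282883 = 280.1 W/m².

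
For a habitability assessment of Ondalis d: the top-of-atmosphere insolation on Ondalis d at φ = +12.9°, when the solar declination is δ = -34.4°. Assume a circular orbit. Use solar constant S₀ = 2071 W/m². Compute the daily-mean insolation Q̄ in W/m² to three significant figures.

cos H₀ = −tan(+12.9°) tan(-34.400°) = 0.1568, H₀ = 1.4133 rad.
Bracket: H₀ sin φ sin δ + cos φ cos δ sin H₀ = 1.4133×0.22325×-0.56497 + 0.97476×0.82511×0.98763 = -0.178259 + 0.794335 = 0.616076.
Q̄ = (S₀/π) × [bracket] = (2071/π) × 0.616076 = 406.1 W/m².

Q̄ ≈ 406 W/m²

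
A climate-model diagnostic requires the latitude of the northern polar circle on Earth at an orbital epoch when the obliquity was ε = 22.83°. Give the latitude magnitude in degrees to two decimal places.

67.17°

The polar circle is the lowest latitude that experiences at least one full rotation of continuous daylight at the northern-summer solstice; it lies at |ϕ| = 90° − ε = 90° − 22.83° = 67.17°.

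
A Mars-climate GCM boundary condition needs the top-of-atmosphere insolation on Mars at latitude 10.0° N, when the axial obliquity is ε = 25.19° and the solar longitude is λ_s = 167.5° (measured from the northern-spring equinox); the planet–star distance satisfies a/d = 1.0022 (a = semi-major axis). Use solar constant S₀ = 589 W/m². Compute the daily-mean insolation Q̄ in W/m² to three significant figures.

Q̄ ≈ 189 W/m²

Solar declination: sin δ = sin ε · sin λ_s = sin 25.19° × sin 167.5° = 0.09212, so δ = +5.286°.
cos H₀ = −tan(+10.0°) tan(+5.286°) = -0.0163, H₀ = 1.5871 rad.
Bracket: H₀ sin φ sin δ + cos φ cos δ sin H₀ = 1.5871×0.17365×0.09212 + 0.98481×0.99575×0.99987 = 0.025388 + 0.980497 = 1.005885.
Inverse-square distance factor (a/d)² = 1.0022² = 1.004405.
Q̄ = (S₀/π) × 1.004405 × [bracket] = (589/π) × 1.004405 × 1.005885 = 189.4 W/m².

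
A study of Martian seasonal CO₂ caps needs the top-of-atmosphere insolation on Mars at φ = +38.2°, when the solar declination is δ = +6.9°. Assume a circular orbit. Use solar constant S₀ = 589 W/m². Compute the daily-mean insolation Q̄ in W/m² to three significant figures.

cos H₀ = −tan(+38.2°) tan(+6.900°) = -0.0952, H₀ = 1.6662 rad.
Bracket: H₀ sin φ sin δ + cos φ cos δ sin H₀ = 1.6662×0.61841×0.12014 + 0.78586×0.99276×0.99546 = 0.123792 + 0.776628 = 0.900420.
Q̄ = (S₀/π) × [bracket] = (589/π) × 0.900420 = 168.8 W/m².

Q̄ ≈ 169 W/m²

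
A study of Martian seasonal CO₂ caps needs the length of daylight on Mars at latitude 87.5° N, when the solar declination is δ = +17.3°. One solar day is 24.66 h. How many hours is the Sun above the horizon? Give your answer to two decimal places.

24.66 h

Sunrise equation: cos h₀ = −tan ϕ · tan δ = -7.1337 ≤ −1, so the Sun never sets (polar day) and h₀ = π.
Daylight = 2h₀/(2π) × 24.66 h = (3.1416/π) × 24.66 = 24.66 h.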